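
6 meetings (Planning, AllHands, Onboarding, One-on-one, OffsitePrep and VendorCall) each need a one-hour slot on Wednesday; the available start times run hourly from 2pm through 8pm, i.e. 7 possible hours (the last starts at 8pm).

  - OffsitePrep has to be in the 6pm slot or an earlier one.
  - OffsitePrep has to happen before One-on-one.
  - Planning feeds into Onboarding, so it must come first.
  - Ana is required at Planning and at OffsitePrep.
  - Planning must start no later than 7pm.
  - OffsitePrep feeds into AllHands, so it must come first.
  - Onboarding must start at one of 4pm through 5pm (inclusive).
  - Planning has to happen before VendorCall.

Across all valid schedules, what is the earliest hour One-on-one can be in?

Precedence pushes One-on-one to at least 3pm.
One-on-one at 3pm is achievable: AllHands -> 3pm, Planning -> 3pm, Onboarding -> 4pm, VendorCall -> 4pm, One-on-one -> 3pm, OffsitePrep -> 2pm.

3pm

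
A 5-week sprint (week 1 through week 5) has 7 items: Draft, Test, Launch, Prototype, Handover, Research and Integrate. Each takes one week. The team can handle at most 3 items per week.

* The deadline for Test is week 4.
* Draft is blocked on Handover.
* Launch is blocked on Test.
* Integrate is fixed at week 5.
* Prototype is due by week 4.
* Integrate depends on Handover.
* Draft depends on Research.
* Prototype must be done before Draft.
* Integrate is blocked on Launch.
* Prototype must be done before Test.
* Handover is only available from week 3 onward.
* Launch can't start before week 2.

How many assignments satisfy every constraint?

44

Splitting on Draft: it can be week 4 (12), week 5 (32). Listing each branch's schedules as (Test, Launch, Prototype, Handover, Research, Integrate) by week number:
Draft=week 4: (2,3,1,3,1,5) (2,3,1,3,2,5) (2,3,1,3,3,5) (2,4,1,3,1,5) (2,4,1,3,2,5) (2,4,1,3,3,5) (3,4,1,3,1,5) (3,4,1,3,2,5) (3,4,1,3,3,5) (3,4,2,3,1,5) (3,4,2,3,2,5) (3,4,2,3,3,5) — 12.
Draft=week 5: (2,3,1,3,1,5) (2,3,1,3,2,5) (2,3,1,3,3,5) (2,3,1,3,4,5) (2,3,1,4,1,5) (2,3,1,4,2,5) (2,3,1,4,3,5) (2,3,1,4,4,5) (2,4,1,3,1,5) (2,4,1,3,2,5) (2,4,1,3,3,5) (2,4,1,3,4,5) (2,4,1,4,1,5) (2,4,1,4,2,5) (2,4,1,4,3,5) (2,4,1,4,4,5) (3,4,1,3,1,5) (3,4,1,3,2,5) (3,4,1,3,3,5) (3,4,1,3,4,5) (3,4,1,4,1,5) (3,4,1,4,2,5) (3,4,1,4,3,5) (3,4,1,4,4,5) (3,4,2,3,1,5) (3,4,2,3,2,5) (3,4,2,3,3,5) (3,4,2,3,4,5) (3,4,2,4,1,5) (3,4,2,4,2,5) (3,4,2,4,3,5) (3,4,2,4,4,5) — 32.
Summing: 12 + 32 = 44.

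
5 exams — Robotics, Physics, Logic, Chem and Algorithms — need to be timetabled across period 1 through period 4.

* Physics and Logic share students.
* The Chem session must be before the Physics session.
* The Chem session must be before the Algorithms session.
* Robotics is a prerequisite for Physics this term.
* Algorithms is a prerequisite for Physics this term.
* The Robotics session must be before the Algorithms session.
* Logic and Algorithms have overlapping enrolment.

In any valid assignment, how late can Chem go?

period 2

Downstream work caps Chem at period 2.
Chem at period 2 is achievable: Logic=period 1; Physics=period 4; Algorithms=period 3; Robotics=period 1; Chem=period 2.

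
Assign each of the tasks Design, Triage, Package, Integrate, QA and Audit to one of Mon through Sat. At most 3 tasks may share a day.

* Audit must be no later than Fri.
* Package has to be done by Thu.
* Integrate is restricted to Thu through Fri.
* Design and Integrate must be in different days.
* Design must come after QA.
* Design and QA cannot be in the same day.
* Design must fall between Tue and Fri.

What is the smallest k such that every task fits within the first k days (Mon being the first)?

The precedence chain requires at least 2 distinct days.
With at most 3 per day and 6 tasks, at least 2 days are needed.
Integrate can't be placed before Thu — that is day 4 counting from Mon — so the schedule must run through at least 4 days.
4 works (last occupied day: Thu): for example Triage in Mon, Integrate in Thu, QA in Mon, Design in Tue, Package in Mon, Audit in Tue.

4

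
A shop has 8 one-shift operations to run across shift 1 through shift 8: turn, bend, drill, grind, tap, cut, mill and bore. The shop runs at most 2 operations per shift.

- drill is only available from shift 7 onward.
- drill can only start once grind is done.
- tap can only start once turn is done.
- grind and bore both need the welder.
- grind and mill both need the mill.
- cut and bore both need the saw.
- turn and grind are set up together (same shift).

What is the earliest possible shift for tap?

shift 2

Precedence pushes tap to at least shift 2.
tap at shift 2 is achievable: turn=shift 1, bore=shift 4, cut=shift 3, mill=shift 3, grind=shift 1, bend=shift 2, tap=shift 2, drill=shift 7.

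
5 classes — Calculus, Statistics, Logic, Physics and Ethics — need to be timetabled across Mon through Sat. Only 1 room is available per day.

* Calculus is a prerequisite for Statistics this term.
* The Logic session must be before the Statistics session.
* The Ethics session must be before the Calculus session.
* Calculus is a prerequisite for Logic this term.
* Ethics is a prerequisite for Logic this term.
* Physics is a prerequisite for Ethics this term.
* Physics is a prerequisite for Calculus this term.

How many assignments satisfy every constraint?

Splitting on Calculus: it can be Wed (3), Thu (3). Listing each branch's schedules as (Statistics, Logic, Physics, Ethics):
Calculus=Wed: (Fri,Thu,Mon,Tue) (Sat,Thu,Mon,Tue) (Sat,Fri,Mon,Tue) — 3.
Calculus=Thu: (Sat,Fri,Mon,Tue) (Sat,Fri,Mon,Wed) (Sat,Fri,Tue,Wed) — 3.
Summing: 3 + 3 = 6.

6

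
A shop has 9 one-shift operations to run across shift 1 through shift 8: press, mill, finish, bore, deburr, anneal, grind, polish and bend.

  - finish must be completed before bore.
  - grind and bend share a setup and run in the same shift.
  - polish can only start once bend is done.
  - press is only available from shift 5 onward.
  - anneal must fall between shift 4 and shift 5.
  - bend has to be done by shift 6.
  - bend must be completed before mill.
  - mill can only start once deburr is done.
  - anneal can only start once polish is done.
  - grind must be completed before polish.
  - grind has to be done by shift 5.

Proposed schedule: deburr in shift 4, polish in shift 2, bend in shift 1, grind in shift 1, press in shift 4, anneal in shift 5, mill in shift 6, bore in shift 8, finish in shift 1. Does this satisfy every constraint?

finish must be completed before bore — holds.
mill can only start once deburr is done — holds.
anneal can only start once polish is done — holds.
bend must be completed before mill — holds.
grind has to be done by shift 5 — holds.
grind and bend share a setup and run in the same shift — holds.
polish can only start once bend is done — holds.
anneal must fall between shift 4 and shift 5 — holds.
bend has to be done by shift 6 — holds.
press is only available from shift 5 onward — violated.
grind must be completed before polish — holds.

No. press is only available from shift 5 onward is not satisfied.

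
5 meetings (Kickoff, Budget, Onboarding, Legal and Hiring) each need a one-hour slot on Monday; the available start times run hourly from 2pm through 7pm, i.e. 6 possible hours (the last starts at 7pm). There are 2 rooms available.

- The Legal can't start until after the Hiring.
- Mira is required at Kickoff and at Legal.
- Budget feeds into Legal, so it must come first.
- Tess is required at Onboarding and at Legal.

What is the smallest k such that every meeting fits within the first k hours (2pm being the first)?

The precedence chain requires at least 2 distinct hours.
With at most 2 per hour and 5 meetings, at least 3 hours are needed.
3 works (last occupied hour: 4pm): for example Onboarding=4pm; Hiring=2pm; Budget=2pm; Kickoff=4pm; Legal=3pm.

3 hours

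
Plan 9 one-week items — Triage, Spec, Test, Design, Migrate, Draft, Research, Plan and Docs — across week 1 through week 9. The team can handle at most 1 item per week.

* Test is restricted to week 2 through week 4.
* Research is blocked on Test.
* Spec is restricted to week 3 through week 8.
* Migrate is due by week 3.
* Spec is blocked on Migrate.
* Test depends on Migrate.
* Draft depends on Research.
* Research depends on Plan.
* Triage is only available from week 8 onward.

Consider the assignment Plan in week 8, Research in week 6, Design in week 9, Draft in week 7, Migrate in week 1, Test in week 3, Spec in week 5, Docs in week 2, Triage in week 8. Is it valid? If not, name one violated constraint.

No. The team can handle at most 1 item per week is not satisfied.

Migrate is due by week 3 — holds.
The team can handle at most 1 item per week — violated.
Research is blocked on Test — holds.
Test is restricted to week 2 through week 4 — holds.
Triage is only available from week 8 onward — holds.
Test depends on Migrate — holds.
Spec is blocked on Migrate — holds.
Draft depends on Research — holds.
Research depends on Plan — violated.
Spec is restricted to week 3 through week 8 — holds.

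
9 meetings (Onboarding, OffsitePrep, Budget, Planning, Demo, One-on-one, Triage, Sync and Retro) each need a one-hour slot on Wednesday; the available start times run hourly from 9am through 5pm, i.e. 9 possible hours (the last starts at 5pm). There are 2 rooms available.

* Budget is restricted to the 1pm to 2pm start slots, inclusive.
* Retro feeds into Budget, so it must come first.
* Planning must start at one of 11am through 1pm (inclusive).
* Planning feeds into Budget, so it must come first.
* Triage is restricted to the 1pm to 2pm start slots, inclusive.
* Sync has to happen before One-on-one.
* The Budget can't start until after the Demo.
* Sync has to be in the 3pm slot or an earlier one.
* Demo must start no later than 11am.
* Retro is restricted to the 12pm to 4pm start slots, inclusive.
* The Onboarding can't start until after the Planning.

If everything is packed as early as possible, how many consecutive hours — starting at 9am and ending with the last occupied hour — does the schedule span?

The precedence chain requires at least 2 distinct hours.
With at most 2 per hour and 9 meetings, at least 5 hours are needed.
Budget can't be placed before 1pm — that is hour 5 counting from 9am — so the schedule must run through at least 5 hours.
5 works (last occupied hour: 1pm): for example Onboarding -> 12pm; Triage -> 1pm; OffsitePrep -> 10am; Sync -> 9am; Planning -> 11am; Budget -> 1pm; Retro -> 12pm; Demo -> 9am; One-on-one -> 10am.

5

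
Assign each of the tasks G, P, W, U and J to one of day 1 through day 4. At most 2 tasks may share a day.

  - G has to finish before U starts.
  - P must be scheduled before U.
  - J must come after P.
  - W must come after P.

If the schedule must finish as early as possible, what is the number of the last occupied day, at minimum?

day 3

The precedence chain requires at least 2 distinct days.
With at most 2 per day and 5 tasks, at least 3 days are needed.
3 works (last occupied day: day 3): for example J -> day 3, W -> day 2, U -> day 2, P -> day 1, G -> day 1.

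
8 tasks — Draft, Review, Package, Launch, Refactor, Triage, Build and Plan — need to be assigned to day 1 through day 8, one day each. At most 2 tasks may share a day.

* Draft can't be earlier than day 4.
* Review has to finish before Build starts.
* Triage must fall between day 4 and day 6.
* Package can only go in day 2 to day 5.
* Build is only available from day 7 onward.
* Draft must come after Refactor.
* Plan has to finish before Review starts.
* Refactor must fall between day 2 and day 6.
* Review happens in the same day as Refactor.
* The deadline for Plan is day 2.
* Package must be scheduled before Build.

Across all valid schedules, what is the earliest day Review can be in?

day 2

Precedence pushes Review to at least day 2; Review must be in the same day as Refactor, which can't be after day 6, so Review is at most day 6.
Review at day 2 is achievable: Package in day 3, Plan in day 1, Review in day 2, Draft in day 4, Launch in day 1, Refactor in day 2, Build in day 7, Triage in day 4.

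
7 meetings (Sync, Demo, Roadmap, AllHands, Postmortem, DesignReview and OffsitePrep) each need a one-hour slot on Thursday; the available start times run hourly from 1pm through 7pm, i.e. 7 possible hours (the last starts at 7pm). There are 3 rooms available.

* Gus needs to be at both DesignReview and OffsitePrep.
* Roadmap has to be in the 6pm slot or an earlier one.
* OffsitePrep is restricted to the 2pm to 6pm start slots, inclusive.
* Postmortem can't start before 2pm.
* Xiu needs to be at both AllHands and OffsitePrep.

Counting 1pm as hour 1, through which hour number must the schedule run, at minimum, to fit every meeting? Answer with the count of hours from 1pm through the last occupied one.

With at most 3 per hour and 7 meetings, at least 3 hours are needed.
Postmortem can't be placed before 2pm — that is hour 2 counting from 1pm — so the schedule must run through at least 2 hours.
3 works (last occupied hour: 3pm): for example Roadmap -> 1pm; DesignReview -> 3pm; Sync -> 1pm; AllHands -> 3pm; Demo -> 1pm; OffsitePrep -> 2pm; Postmortem -> 2pm.

3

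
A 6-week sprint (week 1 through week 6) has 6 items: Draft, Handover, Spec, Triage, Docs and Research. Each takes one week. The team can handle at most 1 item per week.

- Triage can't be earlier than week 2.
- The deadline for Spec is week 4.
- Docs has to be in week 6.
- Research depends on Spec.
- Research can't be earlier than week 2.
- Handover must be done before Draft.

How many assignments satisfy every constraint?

24

Splitting on Draft: it can be week 2 (3), week 3 (5), week 4 (7), week 5 (9). Listing each branch's schedules as (Handover, Spec, Triage, Docs, Research) by week number:
Draft=week 2: (1,3,4,6,5) (1,3,5,6,4) (1,4,3,6,5) — 3.
Draft=week 3: (1,2,4,6,5) (1,2,5,6,4) (1,4,2,6,5) (2,1,4,6,5) (2,1,5,6,4) — 5.
Draft=week 4: (1,2,3,6,5) (1,2,5,6,3) (1,3,2,6,5) (2,1,3,6,5) (2,1,5,6,3) (3,1,2,6,5) (3,1,5,6,2) — 7.
Draft=week 5: (1,2,3,6,4) (1,2,4,6,3) (1,3,2,6,4) (2,1,3,6,4) (2,1,4,6,3) (3,1,2,6,4) (3,1,4,6,2) (4,1,2,6,3) (4,1,3,6,2) — 9.
Summing: 3 + 5 + 7 + 9 = 24.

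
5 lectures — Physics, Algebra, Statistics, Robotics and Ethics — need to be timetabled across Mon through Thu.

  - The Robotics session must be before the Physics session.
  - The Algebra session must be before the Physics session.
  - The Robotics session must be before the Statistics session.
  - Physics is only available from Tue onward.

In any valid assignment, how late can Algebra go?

Wed

Downstream work caps Algebra at Wed.
Algebra at Wed is achievable: Algebra=Wed; Robotics=Mon; Ethics=Mon; Physics=Thu; Statistics=Tue.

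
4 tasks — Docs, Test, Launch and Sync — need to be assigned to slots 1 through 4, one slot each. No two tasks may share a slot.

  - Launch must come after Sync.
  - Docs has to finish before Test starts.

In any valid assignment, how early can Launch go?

2

Precedence pushes Launch to at least 2.
Launch at 2 is achievable: Sync=1, Test=4, Docs=3, Launch=2.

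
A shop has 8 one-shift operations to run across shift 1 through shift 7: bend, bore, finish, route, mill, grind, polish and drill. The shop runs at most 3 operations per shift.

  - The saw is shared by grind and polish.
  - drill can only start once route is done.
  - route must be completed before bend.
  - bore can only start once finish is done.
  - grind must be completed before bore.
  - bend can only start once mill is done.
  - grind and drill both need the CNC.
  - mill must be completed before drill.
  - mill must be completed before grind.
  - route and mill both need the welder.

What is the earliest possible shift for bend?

Precedence pushes bend to at least shift 2.
bend at shift 3 is achievable: route -> shift 2, drill -> shift 3, grind -> shift 2, mill -> shift 1, polish -> shift 1, bore -> shift 3, bend -> shift 3, finish -> shift 1.
Nothing earlier works — the conflict and capacity constraints rule out every shift before shift 3.

shift 3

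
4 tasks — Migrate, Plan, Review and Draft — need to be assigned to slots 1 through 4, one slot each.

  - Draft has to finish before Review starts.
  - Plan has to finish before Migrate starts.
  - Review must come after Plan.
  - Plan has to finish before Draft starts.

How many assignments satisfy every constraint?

Splitting on Migrate: it can be 2 (3), 3 (4), 4 (4). Listing each branch's schedules as (Plan, Review, Draft):
Migrate=2: (1,3,2) (1,4,2) (1,4,3) — 3.
Migrate=3: (1,3,2) (1,4,2) (1,4,3) (2,4,3) — 4.
Migrate=4: (1,3,2) (1,4,2) (1,4,3) (2,4,3) — 4.
Summing: 3 + 4 + 4 = 11.

11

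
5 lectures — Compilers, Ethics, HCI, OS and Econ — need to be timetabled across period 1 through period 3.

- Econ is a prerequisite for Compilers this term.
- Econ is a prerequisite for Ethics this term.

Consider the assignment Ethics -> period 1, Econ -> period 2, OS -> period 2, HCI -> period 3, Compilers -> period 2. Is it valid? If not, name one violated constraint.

Econ is a prerequisite for Compilers this term — violated.
Econ is a prerequisite for Ethics this term — violated.

Invalid. Econ is a prerequisite for Ethics this term.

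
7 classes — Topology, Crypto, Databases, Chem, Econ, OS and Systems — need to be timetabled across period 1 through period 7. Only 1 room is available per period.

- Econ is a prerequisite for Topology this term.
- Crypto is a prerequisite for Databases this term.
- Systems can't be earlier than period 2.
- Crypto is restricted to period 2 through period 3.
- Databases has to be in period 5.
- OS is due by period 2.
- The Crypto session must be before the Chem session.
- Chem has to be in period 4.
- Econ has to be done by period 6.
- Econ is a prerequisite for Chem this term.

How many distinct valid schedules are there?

Splitting on Topology: it can be period 6 (3), period 7 (3). Listing each branch's schedules as (Crypto, Databases, Chem, Econ, OS, Systems) by period number:
Topology=period 6: (2,5,4,3,1,7) (3,5,4,1,2,7) (3,5,4,2,1,7) — 3.
Topology=period 7: (2,5,4,3,1,6) (3,5,4,1,2,6) (3,5,4,2,1,6) — 3.
Summing: 3 + 3 = 6.

6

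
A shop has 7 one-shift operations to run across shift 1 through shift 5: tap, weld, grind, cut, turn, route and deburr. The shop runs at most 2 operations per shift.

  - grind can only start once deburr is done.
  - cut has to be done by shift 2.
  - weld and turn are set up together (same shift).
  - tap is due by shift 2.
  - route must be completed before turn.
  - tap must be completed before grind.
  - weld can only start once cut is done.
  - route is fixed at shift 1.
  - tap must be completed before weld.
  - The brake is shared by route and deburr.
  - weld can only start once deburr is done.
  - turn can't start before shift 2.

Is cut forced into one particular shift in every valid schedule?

cut can be shift 1 (e.g. cut -> shift 1, grind -> shift 4, turn -> shift 3, route -> shift 1, weld -> shift 3, deburr -> shift 2, tap -> shift 2) or shift 2 (e.g. deburr=shift 2, tap=shift 1, route=shift 1, turn=shift 3, weld=shift 3, grind=shift 4, cut=shift 2).

No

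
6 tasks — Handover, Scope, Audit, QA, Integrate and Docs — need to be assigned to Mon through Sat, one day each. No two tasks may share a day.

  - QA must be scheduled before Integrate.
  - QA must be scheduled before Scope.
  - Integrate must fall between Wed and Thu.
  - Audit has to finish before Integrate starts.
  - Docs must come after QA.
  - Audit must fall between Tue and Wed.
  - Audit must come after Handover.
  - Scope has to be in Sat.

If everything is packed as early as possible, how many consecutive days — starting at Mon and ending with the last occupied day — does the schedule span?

The precedence chain requires at least 3 distinct days.
With at most 1 per day and 6 tasks, at least 6 days are needed.
Scope can't be placed before Sat — that is day 6 counting from Mon — so the schedule must run through at least 6 days.
6 works (last occupied day: Sat): for example Integrate -> Thu, QA -> Wed, Handover -> Mon, Docs -> Fri, Audit -> Tue, Scope -> Sat.

6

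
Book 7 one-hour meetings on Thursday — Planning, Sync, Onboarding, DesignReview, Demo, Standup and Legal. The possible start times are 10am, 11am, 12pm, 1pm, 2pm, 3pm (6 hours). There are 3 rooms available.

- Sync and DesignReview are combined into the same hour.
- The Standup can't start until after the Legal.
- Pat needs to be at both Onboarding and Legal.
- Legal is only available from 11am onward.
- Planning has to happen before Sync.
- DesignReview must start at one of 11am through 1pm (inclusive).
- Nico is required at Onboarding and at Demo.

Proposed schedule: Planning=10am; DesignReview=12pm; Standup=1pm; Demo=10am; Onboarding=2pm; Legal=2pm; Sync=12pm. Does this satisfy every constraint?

No. Pat needs to be at both Onboarding and Legal is not satisfied.

DesignReview must start at one of 11am through 1pm (inclusive) — holds.
There are 3 rooms available — holds.
Pat needs to be at both Onboarding and Legal — violated.
Nico is required at Onboarding and at Demo — holds.
The Standup can't start until after the Legal — violated.
Planning has to happen before Sync — holds.
Legal is only available from 11am onward — holds.
Sync and DesignReview are combined into the same hour — holds.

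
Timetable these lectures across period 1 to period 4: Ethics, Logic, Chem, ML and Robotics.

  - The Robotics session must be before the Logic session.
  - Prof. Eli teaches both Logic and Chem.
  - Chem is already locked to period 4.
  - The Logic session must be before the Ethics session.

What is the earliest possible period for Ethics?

Precedence pushes Ethics to at least period 3.
Ethics at period 3 is achievable: Chem in period 4, ML in period 1, Robotics in period 1, Logic in period 2, Ethics in period 3.

period 3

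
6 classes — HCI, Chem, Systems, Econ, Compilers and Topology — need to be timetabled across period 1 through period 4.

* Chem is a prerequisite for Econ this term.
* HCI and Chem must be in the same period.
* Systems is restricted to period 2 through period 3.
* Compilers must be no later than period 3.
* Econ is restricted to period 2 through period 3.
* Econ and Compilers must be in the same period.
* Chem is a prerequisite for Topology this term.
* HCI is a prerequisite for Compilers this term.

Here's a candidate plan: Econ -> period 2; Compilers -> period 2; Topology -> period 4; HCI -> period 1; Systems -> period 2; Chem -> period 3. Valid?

Econ is restricted to period 2 through period 3 — holds.
Econ and Compilers must be in the same period — holds.
HCI and Chem must be in the same period — violated.
Chem is a prerequisite for Topology this term — holds.
HCI is a prerequisite for Compilers this term — holds.
Compilers must be no later than period 3 — holds.
Systems is restricted to period 2 through period 3 — holds.
Chem is a prerequisite for Econ this term — violated.

Invalid. HCI and Chem must be in the same period.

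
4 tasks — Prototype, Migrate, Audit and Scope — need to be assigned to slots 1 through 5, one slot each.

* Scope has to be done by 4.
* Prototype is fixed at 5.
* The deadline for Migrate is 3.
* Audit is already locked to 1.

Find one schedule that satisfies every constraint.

Scope in 1, Audit in 1, Migrate in 1, Prototype in 5

Checking: Scope=1 in [1,4]; Audit=1 in [1,1]; Prototype=5 in [5,5]; Migrate=1 in [1,3].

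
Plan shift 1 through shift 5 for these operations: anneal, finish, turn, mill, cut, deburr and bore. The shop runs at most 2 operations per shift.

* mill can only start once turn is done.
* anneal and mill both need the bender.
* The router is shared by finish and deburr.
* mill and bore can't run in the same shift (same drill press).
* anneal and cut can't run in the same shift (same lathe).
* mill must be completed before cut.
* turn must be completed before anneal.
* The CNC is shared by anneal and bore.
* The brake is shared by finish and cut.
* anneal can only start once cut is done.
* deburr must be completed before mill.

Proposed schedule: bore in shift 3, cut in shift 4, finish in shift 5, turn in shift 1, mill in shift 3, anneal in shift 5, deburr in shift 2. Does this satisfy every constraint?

The brake is shared by finish and cut — holds.
deburr must be completed before mill — holds.
anneal and cut can't run in the same shift (same lathe) — holds.
The shop runs at most 2 operations per shift — holds.
turn must be completed before anneal — holds.
The CNC is shared by anneal and bore — holds.
mill must be completed before cut — holds.
anneal can only start once cut is done — holds.
The router is shared by finish and deburr — holds.
mill and bore can't run in the same shift (same drill press) — violated.
mill can only start once turn is done — holds.
anneal and mill both need the bender — holds.

No. mill and bore can't run in the same shift (same drill press) is not satisfied.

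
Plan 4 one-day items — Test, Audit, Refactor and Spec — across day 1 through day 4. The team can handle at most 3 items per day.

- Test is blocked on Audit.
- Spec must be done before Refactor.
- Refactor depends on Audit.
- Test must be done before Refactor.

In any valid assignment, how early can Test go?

Precedence pushes Test to at least day 2; downstream work caps Test at day 3.
Test at day 2 is achievable: Spec=day 1, Refactor=day 3, Test=day 2, Audit=day 1.

day 2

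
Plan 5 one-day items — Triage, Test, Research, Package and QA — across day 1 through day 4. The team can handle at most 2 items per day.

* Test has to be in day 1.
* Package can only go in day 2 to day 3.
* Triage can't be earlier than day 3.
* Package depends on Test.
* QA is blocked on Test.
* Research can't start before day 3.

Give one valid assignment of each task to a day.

QA in day 2; Test in day 1; Package in day 2; Triage in day 3; Research in day 3

Checking: Test(day 1) before Package(day 2); Test(day 1) before QA(day 2); Research=day 3 in [day 3,day 4]; Test=day 1 in [day 1,day 1]; Package=day 2 in [day 2,day 3]; Triage=day 3 in [day 3,day 4]; max 2 per day (cap 2).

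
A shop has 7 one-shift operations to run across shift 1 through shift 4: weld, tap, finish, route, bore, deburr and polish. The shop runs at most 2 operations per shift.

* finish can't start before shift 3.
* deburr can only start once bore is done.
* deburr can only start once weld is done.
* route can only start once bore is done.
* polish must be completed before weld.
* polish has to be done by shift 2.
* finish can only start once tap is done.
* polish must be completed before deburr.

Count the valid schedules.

Splitting on weld: it can be shift 2 (20), shift 3 (18). Listing each branch's schedules as (tap, finish, route, bore, deburr, polish) by shift number:
weld=shift 2: (1,3,3,2,4,1) (1,3,4,2,3,1) (1,3,4,2,4,1) (1,3,4,3,4,1) (1,4,3,2,3,1) (1,4,3,2,4,1) (1,4,4,2,3,1) (2,3,3,1,4,1) (2,3,4,1,3,1) (2,3,4,1,4,1) (2,3,4,3,4,1) (2,4,3,1,3,1) (2,4,3,1,4,1) (2,4,4,1,3,1) (3,4,2,1,3,1) (3,4,2,1,4,1) (3,4,3,1,4,1) (3,4,3,2,4,1) (3,4,4,1,3,1) (3,4,4,2,3,1) — 20.
weld=shift 3: (1,3,2,1,4,2) (1,3,4,1,4,2) (1,3,4,2,4,1) (1,3,4,2,4,2) (1,4,2,1,4,2) (1,4,3,1,4,2) (1,4,3,2,4,1) (1,4,3,2,4,2) (2,3,2,1,4,1) (2,3,4,1,4,1) (2,3,4,1,4,2) (2,3,4,2,4,1) (2,4,2,1,4,1) (2,4,3,1,4,1) (2,4,3,1,4,2) (2,4,3,2,4,1) (3,4,2,1,4,1) (3,4,2,1,4,2) — 18.
Summing: 20 + 18 = 38.

38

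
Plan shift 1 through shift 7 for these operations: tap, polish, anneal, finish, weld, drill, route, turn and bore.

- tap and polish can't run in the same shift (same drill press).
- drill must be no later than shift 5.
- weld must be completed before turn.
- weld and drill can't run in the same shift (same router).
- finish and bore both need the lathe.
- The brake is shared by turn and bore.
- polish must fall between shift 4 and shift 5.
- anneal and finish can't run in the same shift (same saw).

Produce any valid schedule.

bore -> shift 1, weld -> shift 2, route -> shift 1, tap -> shift 1, anneal -> shift 1, turn -> shift 3, finish -> shift 2, polish -> shift 4, drill -> shift 1

Checking: weld(shift 2) before turn(shift 3); tap(shift 1) != polish(shift 4); finish(shift 2) != bore(shift 1); weld(shift 2) != drill(shift 1); turn(shift 3) != bore(shift 1); anneal(shift 1) != finish(shift 2); drill=shift 1 in [shift 1,shift 5]; polish=shift 4 in [shift 4,shift 5].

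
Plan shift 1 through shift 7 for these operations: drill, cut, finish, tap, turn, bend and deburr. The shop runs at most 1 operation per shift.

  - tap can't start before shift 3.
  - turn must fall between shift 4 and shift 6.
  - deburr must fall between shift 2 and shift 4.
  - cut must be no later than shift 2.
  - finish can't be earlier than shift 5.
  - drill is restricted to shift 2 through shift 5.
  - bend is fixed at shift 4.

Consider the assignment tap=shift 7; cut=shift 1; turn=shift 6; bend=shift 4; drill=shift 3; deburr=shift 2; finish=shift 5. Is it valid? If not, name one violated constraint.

drill is restricted to shift 2 through shift 5 — holds.
deburr must fall between shift 2 and shift 4 — holds.
cut must be no later than shift 2 — holds.
tap can't start before shift 3 — holds.
turn must fall between shift 4 and shift 6 — holds.
bend is fixed at shift 4 — holds.
finish can't be earlier than shift 5 — holds.
The shop runs at most 1 operation per shift — holds.

Yes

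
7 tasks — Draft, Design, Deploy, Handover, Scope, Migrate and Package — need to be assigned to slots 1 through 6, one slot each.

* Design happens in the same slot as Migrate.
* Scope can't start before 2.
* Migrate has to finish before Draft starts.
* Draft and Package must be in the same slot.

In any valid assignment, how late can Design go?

Design must be in the same slot as Migrate, which can't be after 5, so Design is at most 5.
Design at 5 is achievable: Design -> 5; Deploy -> 1; Draft -> 6; Scope -> 2; Handover -> 1; Migrate -> 5; Package -> 6.

5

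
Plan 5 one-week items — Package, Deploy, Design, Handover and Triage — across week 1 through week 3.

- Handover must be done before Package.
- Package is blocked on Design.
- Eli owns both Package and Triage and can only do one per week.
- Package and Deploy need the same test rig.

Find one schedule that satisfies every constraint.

Design in week 1, Triage in week 1, Deploy in week 1, Package in week 2, Handover in week 1

Checking: Design(week 1) before Package(week 2); Handover(week 1) before Package(week 2); Package(week 2) != Deploy(week 1); Package(week 2) != Triage(week 1).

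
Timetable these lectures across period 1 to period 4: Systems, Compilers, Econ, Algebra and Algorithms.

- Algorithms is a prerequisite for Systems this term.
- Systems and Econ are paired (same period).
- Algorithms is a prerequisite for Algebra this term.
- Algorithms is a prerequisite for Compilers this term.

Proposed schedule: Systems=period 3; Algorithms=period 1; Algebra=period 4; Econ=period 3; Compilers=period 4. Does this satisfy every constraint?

Algorithms is a prerequisite for Systems this term — holds.
Algorithms is a prerequisite for Algebra this term — holds.
Systems and Econ are paired (same period) — holds.
Algorithms is a prerequisite for Compilers this term — holds.

Yes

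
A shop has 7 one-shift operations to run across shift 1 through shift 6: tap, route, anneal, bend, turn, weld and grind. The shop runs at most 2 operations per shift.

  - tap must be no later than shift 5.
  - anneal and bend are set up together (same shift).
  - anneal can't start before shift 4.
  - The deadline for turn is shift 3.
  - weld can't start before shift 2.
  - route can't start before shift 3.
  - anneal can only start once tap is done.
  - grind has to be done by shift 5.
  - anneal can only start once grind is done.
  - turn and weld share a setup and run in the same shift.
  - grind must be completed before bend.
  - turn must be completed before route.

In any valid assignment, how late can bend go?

shift 6

Bend must be in the same shift as anneal, which can't be before shift 4, so bend is at least shift 4.
bend at shift 6 is achievable: anneal in shift 6; turn in shift 2; bend in shift 6; tap in shift 1; route in shift 3; weld in shift 2; grind in shift 1.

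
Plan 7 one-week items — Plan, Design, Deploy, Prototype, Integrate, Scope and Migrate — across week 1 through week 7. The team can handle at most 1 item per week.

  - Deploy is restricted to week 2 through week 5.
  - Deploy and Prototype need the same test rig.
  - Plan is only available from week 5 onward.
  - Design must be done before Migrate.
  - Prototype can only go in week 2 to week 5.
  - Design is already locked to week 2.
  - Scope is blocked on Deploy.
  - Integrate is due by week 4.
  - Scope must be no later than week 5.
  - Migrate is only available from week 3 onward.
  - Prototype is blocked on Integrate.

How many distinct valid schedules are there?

Splitting on Plan: it can be week 6 (3), week 7 (3). Listing each branch's schedules as (Design, Deploy, Prototype, Integrate, Scope, Migrate) by week number:
Plan=week 6: (2,3,4,1,5,7) (2,3,5,1,4,7) (2,4,3,1,5,7) — 3.
Plan=week 7: (2,3,4,1,5,6) (2,3,5,1,4,6) (2,4,3,1,5,6) — 3.
Summing: 3 + 3 = 6.

6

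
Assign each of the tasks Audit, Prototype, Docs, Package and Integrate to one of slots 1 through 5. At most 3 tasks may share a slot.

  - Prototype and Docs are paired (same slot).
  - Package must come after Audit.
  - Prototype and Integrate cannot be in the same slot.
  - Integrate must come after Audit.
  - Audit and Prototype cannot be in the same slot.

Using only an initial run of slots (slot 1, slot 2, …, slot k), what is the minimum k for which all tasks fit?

The precedence chain requires at least 2 distinct slots.
With at most 3 per slot and 5 tasks, at least 2 slots are needed.
Could 2 slots be enough, i.e. nothing placed later than 2? No: Package must come after Audit (at 1 or later) → {2}; Audit must come before Package (at 2 or earlier) → {1}; Integrate must come after Audit (at 1 or later) → {2}; Prototype can't share with Audit (1) → {2}; Integrate can't share with Prototype (2) → nothing is left.
So 2 slots is not enough.
3 works (last occupied slot: 3): for example Docs -> 3, Package -> 2, Integrate -> 2, Prototype -> 3, Audit -> 1.

3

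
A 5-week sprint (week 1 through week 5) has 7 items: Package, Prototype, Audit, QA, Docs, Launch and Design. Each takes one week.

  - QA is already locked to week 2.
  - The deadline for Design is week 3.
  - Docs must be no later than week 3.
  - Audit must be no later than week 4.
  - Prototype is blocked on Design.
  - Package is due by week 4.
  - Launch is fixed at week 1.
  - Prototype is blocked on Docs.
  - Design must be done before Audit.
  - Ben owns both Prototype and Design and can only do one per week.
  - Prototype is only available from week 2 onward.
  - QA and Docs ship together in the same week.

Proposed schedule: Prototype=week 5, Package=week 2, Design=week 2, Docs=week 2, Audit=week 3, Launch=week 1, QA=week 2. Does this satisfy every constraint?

Launch is fixed at week 1 — holds.
Prototype is blocked on Design — holds.
Prototype is blocked on Docs — holds.
Package is due by week 4 — holds.
QA and Docs ship together in the same week — holds.
Prototype is only available from week 2 onward — holds.
The deadline for Design is week 3 — holds.
Design must be done before Audit — holds.
Docs must be no later than week 3 — holds.
Ben owns both Prototype and Design and can only do one per week — holds.
QA is already locked to week 2 — holds.
Audit must be no later than week 4 — holds.

Yes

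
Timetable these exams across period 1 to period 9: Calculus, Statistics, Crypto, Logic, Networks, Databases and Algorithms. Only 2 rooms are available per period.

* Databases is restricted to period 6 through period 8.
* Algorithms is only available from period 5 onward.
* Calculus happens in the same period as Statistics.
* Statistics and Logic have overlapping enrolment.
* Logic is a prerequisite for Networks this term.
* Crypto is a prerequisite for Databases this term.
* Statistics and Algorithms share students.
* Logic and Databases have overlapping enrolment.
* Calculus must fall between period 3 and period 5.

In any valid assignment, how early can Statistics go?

Statistics must be in the same period as Calculus, which can't be before period 3, so Statistics is at least period 3; Statistics must be in the same period as Calculus, which can't be after period 5, so Statistics is at most period 5.
Statistics at period 3 is achievable: Calculus -> period 3; Crypto -> period 1; Databases -> period 6; Networks -> period 2; Algorithms -> period 5; Statistics -> period 3; Logic -> period 1.

period 3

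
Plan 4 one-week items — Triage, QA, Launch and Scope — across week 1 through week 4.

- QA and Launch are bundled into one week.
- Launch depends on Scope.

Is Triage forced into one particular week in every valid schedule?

No

Triage can be week 1 (e.g. Launch -> week 2, QA -> week 2, Scope -> week 1, Triage -> week 1) or week 2 (e.g. QA in week 2, Scope in week 1, Triage in week 2, Launch in week 2).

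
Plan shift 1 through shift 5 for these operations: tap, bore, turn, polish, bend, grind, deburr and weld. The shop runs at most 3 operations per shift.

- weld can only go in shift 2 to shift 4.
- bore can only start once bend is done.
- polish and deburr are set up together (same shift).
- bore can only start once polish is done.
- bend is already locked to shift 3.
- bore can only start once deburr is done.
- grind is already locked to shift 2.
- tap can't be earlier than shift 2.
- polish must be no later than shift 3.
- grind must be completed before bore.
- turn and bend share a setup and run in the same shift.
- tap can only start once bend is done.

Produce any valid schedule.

tap -> shift 4, weld -> shift 2, grind -> shift 2, bore -> shift 4, bend -> shift 3, turn -> shift 3, polish -> shift 1, deburr -> shift 1

Checking: polish(shift 1) before bore(shift 4); bend(shift 3) before bore(shift 4); deburr(shift 1) before bore(shift 4); grind(shift 2) before bore(shift 4); bend(shift 3) before tap(shift 4); polish = deburr = shift 1; turn = bend = shift 3; weld=shift 2 in [shift 2,shift 4]; bend=shift 3 in [shift 3,shift 3]; grind=shift 2 in [shift 2,shift 2]; polish=shift 1 in [shift 1,shift 3]; tap=shift 4 in [shift 2,shift 5]; max 2 per shift (cap 3).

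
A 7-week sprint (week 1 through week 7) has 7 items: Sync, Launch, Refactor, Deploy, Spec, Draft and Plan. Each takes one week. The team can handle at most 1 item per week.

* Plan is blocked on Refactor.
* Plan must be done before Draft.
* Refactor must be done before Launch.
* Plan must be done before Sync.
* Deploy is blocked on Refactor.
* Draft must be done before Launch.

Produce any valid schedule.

Refactor -> week 1; Sync -> week 5; Launch -> week 4; Deploy -> week 6; Plan -> week 2; Spec -> week 7; Draft -> week 3

Checking: Refactor(week 1) before Launch(week 4); Refactor(week 1) before Plan(week 2); Draft(week 3) before Launch(week 4); Refactor(week 1) before Deploy(week 6); Plan(week 2) before Sync(week 5); Plan(week 2) before Draft(week 3); max 1 per week (cap 1).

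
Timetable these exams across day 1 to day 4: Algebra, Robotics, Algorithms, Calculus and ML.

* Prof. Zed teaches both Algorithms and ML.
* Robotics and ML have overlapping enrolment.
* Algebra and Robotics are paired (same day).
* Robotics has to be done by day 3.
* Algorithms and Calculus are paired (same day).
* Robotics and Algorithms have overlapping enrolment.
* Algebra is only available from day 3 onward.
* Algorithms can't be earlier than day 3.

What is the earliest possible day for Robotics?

Robotics must be in the same day as Algebra, which can't be before day 3, so Robotics is at least day 3; Robotics's own window allows nothing later than day 3.
Robotics at day 3 is achievable: Algebra -> day 3, Algorithms -> day 4, ML -> day 1, Calculus -> day 4, Robotics -> day 3.

day 3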